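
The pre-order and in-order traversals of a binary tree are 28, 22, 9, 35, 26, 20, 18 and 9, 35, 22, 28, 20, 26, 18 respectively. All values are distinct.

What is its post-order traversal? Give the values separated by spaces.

The first element of pre-order is the root; it splits in-order into left and right subtrees.
Root 28: left subtree has 3 nodes {9, 35, 22}, right has 3 {20, 26, 18}.
  Root 22: left subtree has 2 nodes {9, 35}, right has 0 { }.
    Root 9: left subtree has 0 nodes { }, right has 1 {35}.
  Root 26: left subtree has 1 node {20}, right has 1 {18}.

35 9 22 20 18 26 28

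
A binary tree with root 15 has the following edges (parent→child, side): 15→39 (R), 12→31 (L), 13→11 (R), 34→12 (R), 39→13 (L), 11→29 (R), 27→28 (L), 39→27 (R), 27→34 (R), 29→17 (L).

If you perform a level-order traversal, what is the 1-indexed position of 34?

7

Level-order visits nodes level by level from the root, left to right within each level.
Level 0: 15
Level 1: 39
Level 2: 13, 27
Level 3: 11, 28, 34
Level 4: 29, 12
Level 5: 17, 31
Full level-order sequence: 15, 39, 13, 27, 11, 28, 34, 29, 12, 17, 31.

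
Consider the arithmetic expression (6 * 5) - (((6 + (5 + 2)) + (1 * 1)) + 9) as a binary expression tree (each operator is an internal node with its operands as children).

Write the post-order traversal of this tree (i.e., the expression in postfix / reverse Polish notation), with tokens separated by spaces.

6 5 * 6 5 2 + + 1 1 * + 9 + -

Post-order on an expression tree gives postfix notation: for each operator, emit left operand, right operand, then the operator.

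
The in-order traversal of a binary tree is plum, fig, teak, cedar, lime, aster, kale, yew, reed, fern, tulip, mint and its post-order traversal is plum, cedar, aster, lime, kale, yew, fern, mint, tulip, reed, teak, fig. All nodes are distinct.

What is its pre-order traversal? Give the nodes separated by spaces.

fig plum teak reed yew kale lime cedar aster tulip fern mint

The last element of post-order is the root; it splits in-order into left and right subtrees.
Root fig: left subtree has 1 node {plum}, right has 10 {teak, cedar, lime, aster, kale, yew, reed, fern, tulip, mint}.
  Root teak: left subtree has 0 nodes { }, right has 9 {cedar, lime, aster, kale, yew, reed, fern, tulip, mint}.
    Root reed: left subtree has 5 nodes {cedar, lime, aster, kale, yew}, right has 3 {fern, tulip, mint}.
      Root yew: left subtree has 4 nodes {cedar, lime, aster, kale}, right has 0 { }.
        Root kale: left subtree has 3 nodes {cedar, lime, aster}, right has 0 { }.
          Root lime: left subtree has 1 node {cedar}, right has 1 {aster}.
      Root tulip: left subtree has 1 node {fern}, right has 1 {mint}.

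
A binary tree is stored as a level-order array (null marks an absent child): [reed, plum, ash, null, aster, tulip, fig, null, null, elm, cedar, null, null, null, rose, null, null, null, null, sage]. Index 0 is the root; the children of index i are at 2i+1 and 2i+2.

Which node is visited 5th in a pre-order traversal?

Pre-order visits the node, then its left subtree, then its right subtree.
Visit reed.
At reed: go left to plum.
  Visit plum.
  At plum: no left child.
  At plum: go right to aster.
    Visit aster.
    At aster: go left to elm.
      Visit elm.
      At elm: go left to sage.
        sage is a leaf — visit sage.
      At elm: no right child.
    At aster: go right to cedar.
      cedar is a leaf — visit cedar.
At reed: go right to ash.
  Visit ash.
  At ash: go left to tulip.
    tulip is a leaf — visit tulip.
  At ash: go right to fig.
    Visit fig.
    At fig: no left child.
    At fig: go right to rose.
      rose is a leaf — visit rose.
Full pre-order sequence: reed, plum, aster, elm, sage, cedar, ash, tulip, fig, rose.

sage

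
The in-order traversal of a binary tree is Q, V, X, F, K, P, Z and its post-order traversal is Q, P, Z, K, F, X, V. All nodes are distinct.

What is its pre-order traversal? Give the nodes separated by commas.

V, Q, X, F, K, Z, P

The last element of post-order is the root; it splits in-order into left and right subtrees.
Root V: left subtree has 1 node {Q}, right has 5 {X, F, K, P, Z}.
  Root X: left subtree has 0 nodes { }, right has 4 {F, K, P, Z}.
    Root F: left subtree has 0 nodes { }, right has 3 {K, P, Z}.
      Root K: left subtree has 0 nodes { }, right has 2 {P, Z}.
        Root Z: left subtree has 1 node {P}, right has 0 { }.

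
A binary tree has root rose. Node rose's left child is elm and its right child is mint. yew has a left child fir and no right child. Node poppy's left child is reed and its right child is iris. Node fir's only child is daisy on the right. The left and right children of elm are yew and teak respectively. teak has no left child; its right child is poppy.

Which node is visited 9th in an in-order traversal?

rose

In-order visits the left subtree, then the node, then the right subtree.
At rose: go left to elm.
  At elm: go left to yew.
    At yew: go left to fir.
      At fir: no left child.
      Visit fir.
      At fir: go right to daisy.
        daisy is a leaf — visit daisy.
    Visit yew.
    At yew: no right child.
  Visit elm.
  At elm: go right to teak.
    At teak: no left child.
    Visit teak.
    At teak: go right to poppy.
      At poppy: go left to reed.
        reed is a leaf — visit reed.
      Visit poppy.
      At poppy: go right to iris.
        iris is a leaf — visit iris.
Visit rose.
At rose: go right to mint.
  mint is a leaf — visit mint.
Full in-order sequence: fir, daisy, yew, elm, teak, reed, poppy, iris, rose, mint.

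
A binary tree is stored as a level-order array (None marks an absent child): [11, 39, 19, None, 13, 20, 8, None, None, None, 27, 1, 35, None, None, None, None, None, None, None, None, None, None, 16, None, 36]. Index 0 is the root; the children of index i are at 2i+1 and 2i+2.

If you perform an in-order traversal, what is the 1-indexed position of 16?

5

In-order visits the left subtree, then the node, then the right subtree.
At 11: go left to 39.
  At 39: no left child.
  Visit 39.
  At 39: go right to 13.
    At 13: no left child.
    Visit 13.
    At 13: go right to 27.
      27 is a leaf — visit 27.
Visit 11.
At 11: go right to 19.
  At 19: go left to 20.
    At 20: go left to 1.
      At 1: go left to 16.
        16 is a leaf — visit 16.
      Visit 1.
      At 1: no right child.
    Visit 20.
    At 20: go right to 35.
      At 35: go left to 36.
        36 is a leaf — visit 36.
      Visit 35.
      At 35: no right child.
  Visit 19.
  At 19: go right to 8.
    8 is a leaf — visit 8.
Full in-order sequence: 39, 13, 27, 11, 16, 1, 20, 36, 35, 19, 8.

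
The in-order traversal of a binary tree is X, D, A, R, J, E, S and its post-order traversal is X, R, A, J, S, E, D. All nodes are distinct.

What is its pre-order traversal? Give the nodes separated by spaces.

D X E J A R S

The last element of post-order is the root; it splits in-order into left and right subtrees.
Root D: left subtree has 1 node {X}, right has 5 {A, R, J, E, S}.
  Root E: left subtree has 3 nodes {A, R, J}, right has 1 {S}.
    Root J: left subtree has 2 nodes {A, R}, right has 0 { }.
      Root A: left subtree has 0 nodes { }, right has 1 {R}.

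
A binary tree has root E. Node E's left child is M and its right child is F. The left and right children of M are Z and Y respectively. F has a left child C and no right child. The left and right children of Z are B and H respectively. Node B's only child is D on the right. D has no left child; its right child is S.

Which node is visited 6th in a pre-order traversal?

S

Pre-order visits the node, then its left subtree, then its right subtree.
Visit E.
At E: go left to M.
  Visit M.
  At M: go left to Z.
    Visit Z.
    At Z: go left to B.
      Visit B.
      At B: no left child.
      At B: go right to D.
        Visit D.
        At D: no left child.
        At D: go right to S.
          S is a leaf — visit S.
    At Z: go right to H.
      H is a leaf — visit H.
  At M: go right to Y.
    Y is a leaf — visit Y.
At E: go right to F.
  Visit F.
  At F: go left to C.
    C is a leaf — visit C.
  At F: no right child.
Full pre-order sequence: E, M, Z, B, D, S, H, Y, F, C.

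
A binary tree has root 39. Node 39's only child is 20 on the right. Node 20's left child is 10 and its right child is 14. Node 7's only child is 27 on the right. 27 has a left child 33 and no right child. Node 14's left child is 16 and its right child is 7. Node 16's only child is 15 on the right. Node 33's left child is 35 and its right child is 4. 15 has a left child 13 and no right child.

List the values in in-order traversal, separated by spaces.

39 10 20 16 13 15 14 7 35 33 4 27

In-order visits the left subtree, then the node, then the right subtree.
At 39: no left child.
Visit 39.
At 39: go right to 20.
  At 20: go left to 10.
    10 is a leaf — visit 10.
  Visit 20.
  At 20: go right to 14.
    At 14: go left to 16.
      At 16: no left child.
      Visit 16.
      At 16: go right to 15.
        At 15: go left to 13.
          13 is a leaf — visit 13.
        Visit 15.
        At 15: no right child.
    Visit 14.
    At 14: go right to 7.
      At 7: no left child.
      Visit 7.
      At 7: go right to 27.
        At 27: go left to 33.
          At 33: go left to 35.
            35 is a leaf — visit 35.
          Visit 33.
          At 33: go right to 4.
            4 is a leaf — visit 4.
        Visit 27.
        At 27: no right child.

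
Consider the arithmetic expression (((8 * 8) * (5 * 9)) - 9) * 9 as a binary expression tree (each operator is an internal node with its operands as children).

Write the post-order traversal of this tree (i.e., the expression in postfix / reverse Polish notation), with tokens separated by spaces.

8 8 * 5 9 * * 9 - 9 *

Post-order on an expression tree gives postfix notation: for each operator, emit left operand, right operand, then the operator.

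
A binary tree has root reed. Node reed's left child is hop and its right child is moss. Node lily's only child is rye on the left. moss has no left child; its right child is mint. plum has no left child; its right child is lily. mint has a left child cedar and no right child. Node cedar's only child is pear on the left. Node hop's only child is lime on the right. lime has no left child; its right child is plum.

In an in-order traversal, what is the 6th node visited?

In-order visits the left subtree, then the node, then the right subtree.
At reed: go left to hop.
  At hop: no left child.
  Visit hop.
  At hop: go right to lime.
    At lime: no left child.
    Visit lime.
    At lime: go right to plum.
      At plum: no left child.
      Visit plum.
      At plum: go right to lily.
        At lily: go left to rye.
          rye is a leaf — visit rye.
        Visit lily.
        At lily: no right child.
Visit reed.
At reed: go right to moss.
  At moss: no left child.
  Visit moss.
  At moss: go right to mint.
    At mint: go left to cedar.
      At cedar: go left to pear.
        pear is a leaf — visit pear.
      Visit cedar.
      At cedar: no right child.
    Visit mint.
    At mint: no right child.
Full in-order sequence: hop, lime, plum, rye, lily, reed, moss, pear, cedar, mint.

reed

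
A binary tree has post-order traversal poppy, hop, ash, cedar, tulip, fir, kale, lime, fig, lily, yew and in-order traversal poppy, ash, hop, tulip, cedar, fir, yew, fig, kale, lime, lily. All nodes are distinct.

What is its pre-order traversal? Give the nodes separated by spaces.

yew fir tulip ash poppy hop cedar lily fig lime kale

The last element of post-order is the root; it splits in-order into left and right subtrees.
Root yew: left subtree has 6 nodes {poppy, ash, hop, tulip, cedar, fir}, right has 4 {fig, kale, lime, lily}.
  Root fir: left subtree has 5 nodes {poppy, ash, hop, tulip, cedar}, right has 0 { }.
    Root tulip: left subtree has 3 nodes {poppy, ash, hop}, right has 1 {cedar}.
      Root ash: left subtree has 1 node {poppy}, right has 1 {hop}.
  Root lily: left subtree has 3 nodes {fig, kale, lime}, right has 0 { }.
    Root fig: left subtree has 0 nodes { }, right has 2 {kale, lime}.
      Root lime: left subtree has 1 node {kale}, right has 0 { }.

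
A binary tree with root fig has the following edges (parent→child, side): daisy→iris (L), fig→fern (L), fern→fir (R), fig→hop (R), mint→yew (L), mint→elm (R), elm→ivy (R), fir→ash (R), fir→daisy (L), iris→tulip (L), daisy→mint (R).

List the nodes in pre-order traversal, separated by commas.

Pre-order visits the node, then its left subtree, then its right subtree.
Visit fig.
At fig: go left to fern.
  Visit fern.
  At fern: no left child.
  At fern: go right to fir.
    Visit fir.
    At fir: go left to daisy.
      Visit daisy.
      At daisy: go left to iris.
        Visit iris.
        At iris: go left to tulip.
          tulip is a leaf — visit tulip.
        At iris: no right child.
      At daisy: go right to mint.
        Visit mint.
        At mint: go left to yew.
          yew is a leaf — visit yew.
        At mint: go right to elm.
          Visit elm.
          At elm: no left child.
          At elm: go right to ivy.
            ivy is a leaf — visit ivy.
    At fir: go right to ash.
      ash is a leaf — visit ash.
At fig: go right to hop.
  hop is a leaf — visit hop.

fig, fern, fir, daisy, iris, tulip, mint, yew, elm, ivy, ash, hop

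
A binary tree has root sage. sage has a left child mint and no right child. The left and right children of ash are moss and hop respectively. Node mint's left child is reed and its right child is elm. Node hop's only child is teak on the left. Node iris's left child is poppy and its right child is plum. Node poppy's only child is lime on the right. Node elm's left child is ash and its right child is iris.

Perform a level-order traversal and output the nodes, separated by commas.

Level-order visits nodes level by level from the root, left to right within each level.
Level 0: sage
Level 1: mint
Level 2: reed, elm
Level 3: ash, iris
Level 4: moss, hop, poppy, plum
Level 5: teak, lime

sage, mint, reed, elm, ash, iris, moss, hop, poppy, plum, teak, lime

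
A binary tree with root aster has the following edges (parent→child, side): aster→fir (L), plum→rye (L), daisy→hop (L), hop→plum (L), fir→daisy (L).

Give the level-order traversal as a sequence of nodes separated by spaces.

aster fir daisy hop plum rye

Level-order visits nodes level by level from the root, left to right within each level.
Level 0: aster
Level 1: fir
Level 2: daisy
Level 3: hop
Level 4: plum
Level 5: rye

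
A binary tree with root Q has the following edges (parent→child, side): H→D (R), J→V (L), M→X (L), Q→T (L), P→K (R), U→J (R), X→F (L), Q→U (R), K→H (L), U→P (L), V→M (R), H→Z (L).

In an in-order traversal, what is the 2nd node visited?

In-order visits the left subtree, then the node, then the right subtree.
At Q: go left to T.
  T is a leaf — visit T.
Visit Q.
At Q: go right to U.
  At U: go left to P.
    At P: no left child.
    Visit P.
    At P: go right to K.
      At K: go left to H.
        At H: go left to Z.
          Z is a leaf — visit Z.
        Visit H.
        At H: go right to D.
          D is a leaf — visit D.
      Visit K.
      At K: no right child.
  Visit U.
  At U: go right to J.
    At J: go left to V.
      At V: no left child.
      Visit V.
      At V: go right to M.
        At M: go left to X.
          At X: go left to F.
            F is a leaf — visit F.
          Visit X.
          At X: no right child.
        Visit M.
        At M: no right child.
    Visit J.
    At J: no right child.
Full in-order sequence: T, Q, P, Z, H, D, K, U, V, F, X, M, J.

Q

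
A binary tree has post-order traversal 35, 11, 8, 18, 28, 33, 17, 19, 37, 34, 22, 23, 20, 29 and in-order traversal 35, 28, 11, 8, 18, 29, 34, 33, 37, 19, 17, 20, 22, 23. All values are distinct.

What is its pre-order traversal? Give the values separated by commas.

The last element of post-order is the root; it splits in-order into left and right subtrees.
Root 29: left subtree has 5 nodes {35, 28, 11, 8, 18}, right has 8 {34, 33, 37, 19, 17, 20, 22, 23}.
  Root 28: left subtree has 1 node {35}, right has 3 {11, 8, 18}.
    Root 18: left subtree has 2 nodes {11, 8}, right has 0 { }.
      Root 8: left subtree has 1 node {11}, right has 0 { }.
  Root 20: left subtree has 5 nodes {34, 33, 37, 19, 17}, right has 2 {22, 23}.
    Root 34: left subtree has 0 nodes { }, right has 4 {33, 37, 19, 17}.
      Root 37: left subtree has 1 node {33}, right has 2 {19, 17}.
        Root 19: left subtree has 0 nodes { }, right has 1 {17}.
    Root 23: left subtree has 1 node {22}, right has 0 { }.

29, 28, 35, 18, 8, 11, 20, 34, 37, 33, 19, 17, 23, 22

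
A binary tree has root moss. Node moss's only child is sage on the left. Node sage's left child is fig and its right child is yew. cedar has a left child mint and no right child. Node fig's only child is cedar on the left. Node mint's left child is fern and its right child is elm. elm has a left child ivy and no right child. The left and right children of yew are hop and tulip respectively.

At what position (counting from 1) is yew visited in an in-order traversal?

In-order visits the left subtree, then the node, then the right subtree.
At moss: go left to sage.
  At sage: go left to fig.
    At fig: go left to cedar.
      At cedar: go left to mint.
        At mint: go left to fern.
          fern is a leaf — visit fern.
        Visit mint.
        At mint: go right to elm.
          At elm: go left to ivy.
            ivy is a leaf — visit ivy.
          Visit elm.
          At elm: no right child.
      Visit cedar.
      At cedar: no right child.
    Visit fig.
    At fig: no right child.
  Visit sage.
  At sage: go right to yew.
    At yew: go left to hop.
      hop is a leaf — visit hop.
    Visit yew.
    At yew: go right to tulip.
      tulip is a leaf — visit tulip.
Visit moss.
At moss: no right child.
Full in-order sequence: fern, mint, ivy, elm, cedar, fig, sage, hop, yew, tulip, moss.

9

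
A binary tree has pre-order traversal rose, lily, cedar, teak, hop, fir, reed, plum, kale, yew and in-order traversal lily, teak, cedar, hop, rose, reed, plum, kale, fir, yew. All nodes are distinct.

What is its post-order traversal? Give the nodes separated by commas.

The first element of pre-order is the root; it splits in-order into left and right subtrees.
Root rose: left subtree has 4 nodes {lily, teak, cedar, hop}, right has 5 {reed, plum, kale, fir, yew}.
  Root lily: left subtree has 0 nodes { }, right has 3 {teak, cedar, hop}.
    Root cedar: left subtree has 1 node {teak}, right has 1 {hop}.
  Root fir: left subtree has 3 nodes {reed, plum, kale}, right has 1 {yew}.
    Root reed: left subtree has 0 nodes { }, right has 2 {plum, kale}.
      Root plum: left subtree has 0 nodes { }, right has 1 {kale}.

teak, hop, cedar, lily, kale, plum, reed, yew, fir, rose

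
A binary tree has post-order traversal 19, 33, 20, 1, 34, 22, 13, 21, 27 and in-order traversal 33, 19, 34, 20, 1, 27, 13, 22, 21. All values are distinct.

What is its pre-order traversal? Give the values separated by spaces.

27 34 33 19 1 20 21 13 22

The last element of post-order is the root; it splits in-order into left and right subtrees.
Root 27: left subtree has 5 nodes {33, 19, 34, 20, 1}, right has 3 {13, 22, 21}.
  Root 34: left subtree has 2 nodes {33, 19}, right has 2 {20, 1}.
    Root 33: left subtree has 0 nodes { }, right has 1 {19}.
    Root 1: left subtree has 1 node {20}, right has 0 { }.
  Root 21: left subtree has 2 nodes {13, 22}, right has 0 { }.
    Root 13: left subtree has 0 nodes { }, right has 1 {22}.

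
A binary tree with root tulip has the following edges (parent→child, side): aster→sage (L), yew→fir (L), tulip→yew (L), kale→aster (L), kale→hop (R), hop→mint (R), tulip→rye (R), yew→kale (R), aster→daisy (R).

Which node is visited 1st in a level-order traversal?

tulip

Level-order visits nodes level by level from the root, left to right within each level.
Level 0: tulip
Level 1: yew, rye
Level 2: fir, kale
Level 3: aster, hop
Level 4: sage, daisy, mint
Full level-order sequence: tulip, yew, rye, fir, kale, aster, hop, sage, daisy, mint.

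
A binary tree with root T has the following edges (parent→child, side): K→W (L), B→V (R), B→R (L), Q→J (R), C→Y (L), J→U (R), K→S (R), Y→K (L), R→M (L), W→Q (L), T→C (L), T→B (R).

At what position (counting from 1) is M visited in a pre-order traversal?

12

Pre-order visits the node, then its left subtree, then its right subtree.
Visit T.
At T: go left to C.
  Visit C.
  At C: go left to Y.
    Visit Y.
    At Y: go left to K.
      Visit K.
      At K: go left to W.
        Visit W.
        At W: go left to Q.
          Visit Q.
          At Q: no left child.
          At Q: go right to J.
            Visit J.
            At J: no left child.
            At J: go right to U.
              U is a leaf — visit U.
        At W: no right child.
      At K: go right to S.
        S is a leaf — visit S.
    At Y: no right child.
  At C: no right child.
At T: go right to B.
  Visit B.
  At B: go left to R.
    Visit R.
    At R: go left to M.
      M is a leaf — visit M.
    At R: no right child.
  At B: go right to V.
    V is a leaf — visit V.
Full pre-order sequence: T, C, Y, K, W, Q, J, U, S, B, R, M, V.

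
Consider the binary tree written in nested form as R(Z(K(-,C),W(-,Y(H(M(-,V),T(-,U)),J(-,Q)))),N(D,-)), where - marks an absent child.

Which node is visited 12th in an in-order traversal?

Q

In-order visits the left subtree, then the node, then the right subtree.
At R: go left to Z.
  At Z: go left to K.
    At K: no left child.
    Visit K.
    At K: go right to C.
      C is a leaf — visit C.
  Visit Z.
  At Z: go right to W.
    At W: no left child.
    Visit W.
    At W: go right to Y.
      At Y: go left to H.
        At H: go left to M.
          At M: no left child.
          Visit M.
          At M: go right to V.
            V is a leaf — visit V.
        Visit H.
        At H: go right to T.
          At T: no left child.
          Visit T.
          At T: go right to U.
            U is a leaf — visit U.
      Visit Y.
      At Y: go right to J.
        At J: no left child.
        Visit J.
        At J: go right to Q.
          Q is a leaf — visit Q.
Visit R.
At R: go right to N.
  At N: go left to D.
    D is a leaf — visit D.
  Visit N.
  At N: no right child.
Full in-order sequence: K, C, Z, W, M, V, H, T, U, Y, J, Q, R, D, N.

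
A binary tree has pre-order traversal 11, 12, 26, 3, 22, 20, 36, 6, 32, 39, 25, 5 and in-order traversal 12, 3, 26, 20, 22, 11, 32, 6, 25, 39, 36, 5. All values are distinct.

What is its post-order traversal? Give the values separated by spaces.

The first element of pre-order is the root; it splits in-order into left and right subtrees.
Root 11: left subtree has 5 nodes {12, 3, 26, 20, 22}, right has 6 {32, 6, 25, 39, 36, 5}.
  Root 12: left subtree has 0 nodes { }, right has 4 {3, 26, 20, 22}.
    Root 26: left subtree has 1 node {3}, right has 2 {20, 22}.
      Root 22: left subtree has 1 node {20}, right has 0 { }.
  Root 36: left subtree has 4 nodes {32, 6, 25, 39}, right has 1 {5}.
    Root 6: left subtree has 1 node {32}, right has 2 {25, 39}.
      Root 39: left subtree has 1 node {25}, right has 0 { }.

3 20 22 26 12 32 25 39 6 5 36 11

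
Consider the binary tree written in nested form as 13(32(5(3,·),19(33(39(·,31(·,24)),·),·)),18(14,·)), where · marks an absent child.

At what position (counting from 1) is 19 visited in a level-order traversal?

5

Level-order visits nodes level by level from the root, left to right within each level.
Level 0: 13
Level 1: 32, 18
Level 2: 5, 19, 14
Level 3: 3, 33
Level 4: 39
Level 5: 31
Level 6: 24
Full level-order sequence: 13, 32, 18, 5, 19, 14, 3, 33, 39, 31, 24.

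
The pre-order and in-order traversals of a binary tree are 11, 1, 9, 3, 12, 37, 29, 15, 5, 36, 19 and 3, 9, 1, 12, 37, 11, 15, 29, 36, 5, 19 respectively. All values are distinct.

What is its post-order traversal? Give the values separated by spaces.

3 9 37 12 1 15 36 19 5 29 11

The first element of pre-order is the root; it splits in-order into left and right subtrees.
Root 11: left subtree has 5 nodes {3, 9, 1, 12, 37}, right has 5 {15, 29, 36, 5, 19}.
  Root 1: left subtree has 2 nodes {3, 9}, right has 2 {12, 37}.
    Root 9: left subtree has 1 node {3}, right has 0 { }.
    Root 12: left subtree has 0 nodes { }, right has 1 {37}.
  Root 29: left subtree has 1 node {15}, right has 3 {36, 5, 19}.
    Root 5: left subtree has 1 node {36}, right has 1 {19}.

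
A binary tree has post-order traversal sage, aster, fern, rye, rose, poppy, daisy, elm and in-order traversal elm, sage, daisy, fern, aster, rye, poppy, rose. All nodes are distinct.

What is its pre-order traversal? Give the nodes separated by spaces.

elm daisy sage poppy rye fern aster rose

The last element of post-order is the root; it splits in-order into left and right subtrees.
Root elm: left subtree has 0 nodes { }, right has 7 {sage, daisy, fern, aster, rye, poppy, rose}.
  Root daisy: left subtree has 1 node {sage}, right has 5 {fern, aster, rye, poppy, rose}.
    Root poppy: left subtree has 3 nodes {fern, aster, rye}, right has 1 {rose}.
      Root rye: left subtree has 2 nodes {fern, aster}, right has 0 { }.
        Root fern: left subtree has 0 nodes { }, right has 1 {aster}.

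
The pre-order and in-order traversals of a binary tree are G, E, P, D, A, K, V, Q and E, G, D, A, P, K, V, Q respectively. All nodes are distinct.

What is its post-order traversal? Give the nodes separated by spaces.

E A D Q V K P G

The first element of pre-order is the root; it splits in-order into left and right subtrees.
Root G: left subtree has 1 node {E}, right has 6 {D, A, P, K, V, Q}.
  Root P: left subtree has 2 nodes {D, A}, right has 3 {K, V, Q}.
    Root D: left subtree has 0 nodes { }, right has 1 {A}.
    Root K: left subtree has 0 nodes { }, right has 2 {V, Q}.
      Root V: left subtree has 0 nodes { }, right has 1 {Q}.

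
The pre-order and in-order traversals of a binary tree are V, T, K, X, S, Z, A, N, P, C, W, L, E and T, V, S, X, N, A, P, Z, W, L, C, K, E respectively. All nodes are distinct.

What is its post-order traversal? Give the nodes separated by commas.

The first element of pre-order is the root; it splits in-order into left and right subtrees.
Root V: left subtree has 1 node {T}, right has 11 {S, X, N, A, P, Z, W, L, C, K, E}.
  Root K: left subtree has 9 nodes {S, X, N, A, P, Z, W, L, C}, right has 1 {E}.
    Root X: left subtree has 1 node {S}, right has 7 {N, A, P, Z, W, L, C}.
      Root Z: left subtree has 3 nodes {N, A, P}, right has 3 {W, L, C}.
        Root A: left subtree has 1 node {N}, right has 1 {P}.
        Root C: left subtree has 2 nodes {W, L}, right has 0 { }.
          Root W: left subtree has 0 nodes { }, right has 1 {L}.

T, S, N, P, A, L, W, C, Z, X, E, K, V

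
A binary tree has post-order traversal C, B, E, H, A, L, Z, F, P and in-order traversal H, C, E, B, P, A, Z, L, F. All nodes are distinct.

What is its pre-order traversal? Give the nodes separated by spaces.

P H E C B F Z A L

The last element of post-order is the root; it splits in-order into left and right subtrees.
Root P: left subtree has 4 nodes {H, C, E, B}, right has 4 {A, Z, L, F}.
  Root H: left subtree has 0 nodes { }, right has 3 {C, E, B}.
    Root E: left subtree has 1 node {C}, right has 1 {B}.
  Root F: left subtree has 3 nodes {A, Z, L}, right has 0 { }.
    Root Z: left subtree has 1 node {A}, right has 1 {L}.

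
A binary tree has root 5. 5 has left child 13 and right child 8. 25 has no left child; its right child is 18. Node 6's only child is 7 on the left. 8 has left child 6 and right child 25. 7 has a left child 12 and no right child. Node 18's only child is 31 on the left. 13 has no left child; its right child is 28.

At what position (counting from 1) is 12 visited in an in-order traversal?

In-order visits the left subtree, then the node, then the right subtree.
At 5: go left to 13.
  At 13: no left child.
  Visit 13.
  At 13: go right to 28.
    28 is a leaf — visit 28.
Visit 5.
At 5: go right to 8.
  At 8: go left to 6.
    At 6: go left to 7.
      At 7: go left to 12.
        12 is a leaf — visit 12.
      Visit 7.
      At 7: no right child.
    Visit 6.
    At 6: no right child.
  Visit 8.
  At 8: go right to 25.
    At 25: no left child.
    Visit 25.
    At 25: go right to 18.
      At 18: go left to 31.
        31 is a leaf — visit 31.
      Visit 18.
      At 18: no right child.
Full in-order sequence: 13, 28, 5, 12, 7, 6, 8, 25, 31, 18.

4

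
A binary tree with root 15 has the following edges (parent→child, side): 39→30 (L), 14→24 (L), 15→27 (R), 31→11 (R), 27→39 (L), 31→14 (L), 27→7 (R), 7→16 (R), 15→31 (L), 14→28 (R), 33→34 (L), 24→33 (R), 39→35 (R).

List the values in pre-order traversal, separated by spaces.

15 31 14 24 33 34 28 11 27 39 30 35 7 16

Pre-order visits the node, then its left subtree, then its right subtree.
Visit 15.
At 15: go left to 31.
  Visit 31.
  At 31: go left to 14.
    Visit 14.
    At 14: go left to 24.
      Visit 24.
      At 24: no left child.
      At 24: go right to 33.
        Visit 33.
        At 33: go left to 34.
          34 is a leaf — visit 34.
        At 33: no right child.
    At 14: go right to 28.
      28 is a leaf — visit 28.
  At 31: go right to 11.
    11 is a leaf — visit 11.
At 15: go right to 27.
  Visit 27.
  At 27: go left to 39.
    Visit 39.
    At 39: go left to 30.
      30 is a leaf — visit 30.
    At 39: go right to 35.
      35 is a leaf — visit 35.
  At 27: go right to 7.
    Visit 7.
    At 7: no left child.
    At 7: go right to 16.
      16 is a leaf — visit 16.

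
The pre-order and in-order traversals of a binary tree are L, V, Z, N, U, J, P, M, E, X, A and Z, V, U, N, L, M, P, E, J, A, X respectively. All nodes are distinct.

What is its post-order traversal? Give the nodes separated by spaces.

Z U N V M E P A X J L

The first element of pre-order is the root; it splits in-order into left and right subtrees.
Root L: left subtree has 4 nodes {Z, V, U, N}, right has 6 {M, P, E, J, A, X}.
  Root V: left subtree has 1 node {Z}, right has 2 {U, N}.
    Root N: left subtree has 1 node {U}, right has 0 { }.
  Root J: left subtree has 3 nodes {M, P, E}, right has 2 {A, X}.
    Root P: left subtree has 1 node {M}, right has 1 {E}.
    Root X: left subtree has 1 node {A}, right has 0 { }.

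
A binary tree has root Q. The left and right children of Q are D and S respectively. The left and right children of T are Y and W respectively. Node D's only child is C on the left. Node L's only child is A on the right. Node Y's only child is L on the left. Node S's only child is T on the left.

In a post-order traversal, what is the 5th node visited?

Post-order visits the left subtree, then the right subtree, then the node.
At Q: go left to D.
  At D: go left to C.
    C is a leaf — visit C.
  At D: no right child.
  Visit D.
At Q: go right to S.
  At S: go left to T.
    At T: go left to Y.
      At Y: go left to L.
        At L: no left child.
        At L: go right to A.
          A is a leaf — visit A.
        Visit L.
      At Y: no right child.
      Visit Y.
    At T: go right to W.
      W is a leaf — visit W.
    Visit T.
  At S: no right child.
  Visit S.
Visit Q.
Full post-order sequence: C, D, A, L, Y, W, T, S, Q.

Y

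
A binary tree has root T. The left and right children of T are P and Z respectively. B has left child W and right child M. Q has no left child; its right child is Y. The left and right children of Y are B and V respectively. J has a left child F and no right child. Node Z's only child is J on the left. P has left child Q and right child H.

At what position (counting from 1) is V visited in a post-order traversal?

4

Post-order visits the left subtree, then the right subtree, then the node.
At T: go left to P.
  At P: go left to Q.
    At Q: no left child.
    At Q: go right to Y.
      At Y: go left to B.
        At B: go left to W.
          W is a leaf — visit W.
        At B: go right to M.
          M is a leaf — visit M.
        Visit B.
      At Y: go right to V.
        V is a leaf — visit V.
      Visit Y.
    Visit Q.
  At P: go right to H.
    H is a leaf — visit H.
  Visit P.
At T: go right to Z.
  At Z: go left to J.
    At J: go left to F.
      F is a leaf — visit F.
    At J: no right child.
    Visit J.
  At Z: no right child.
  Visit Z.
Visit T.
Full post-order sequence: W, M, B, V, Y, Q, H, P, F, J, Z, T.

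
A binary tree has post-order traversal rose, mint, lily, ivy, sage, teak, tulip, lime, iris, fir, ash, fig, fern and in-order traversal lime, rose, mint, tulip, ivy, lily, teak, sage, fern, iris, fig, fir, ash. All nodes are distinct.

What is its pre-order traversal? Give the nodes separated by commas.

fern, lime, tulip, mint, rose, teak, ivy, lily, sage, fig, iris, ash, fir

The last element of post-order is the root; it splits in-order into left and right subtrees.
Root fern: left subtree has 8 nodes {lime, rose, mint, tulip, ivy, lily, teak, sage}, right has 4 {iris, fig, fir, ash}.
  Root lime: left subtree has 0 nodes { }, right has 7 {rose, mint, tulip, ivy, lily, teak, sage}.
    Root tulip: left subtree has 2 nodes {rose, mint}, right has 4 {ivy, lily, teak, sage}.
      Root mint: left subtree has 1 node {rose}, right has 0 { }.
      Root teak: left subtree has 2 nodes {ivy, lily}, right has 1 {sage}.
        Root ivy: left subtree has 0 nodes { }, right has 1 {lily}.
  Root fig: left subtree has 1 node {iris}, right has 2 {fir, ash}.
    Root ash: left subtree has 1 node {fir}, right has 0 { }.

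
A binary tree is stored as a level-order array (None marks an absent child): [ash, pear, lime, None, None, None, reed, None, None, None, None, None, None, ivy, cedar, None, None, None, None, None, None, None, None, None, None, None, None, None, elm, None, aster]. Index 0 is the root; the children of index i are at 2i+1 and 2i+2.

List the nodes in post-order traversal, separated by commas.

pear, elm, ivy, aster, cedar, reed, lime, ash

Post-order visits the left subtree, then the right subtree, then the node.
At ash: go left to pear.
  pear is a leaf — visit pear.
At ash: go right to lime.
  At lime: no left child.
  At lime: go right to reed.
    At reed: go left to ivy.
      At ivy: no left child.
      At ivy: go right to elm.
        elm is a leaf — visit elm.
      Visit ivy.
    At reed: go right to cedar.
      At cedar: no left child.
      At cedar: go right to aster.
        aster is a leaf — visit aster.
      Visit cedar.
    Visit reed.
  Visit lime.
Visit ash.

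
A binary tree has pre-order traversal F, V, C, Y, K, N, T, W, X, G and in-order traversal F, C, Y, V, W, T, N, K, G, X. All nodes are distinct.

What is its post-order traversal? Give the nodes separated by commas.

Y, C, W, T, N, G, X, K, V, F

The first element of pre-order is the root; it splits in-order into left and right subtrees.
Root F: left subtree has 0 nodes { }, right has 9 {C, Y, V, W, T, N, K, G, X}.
  Root V: left subtree has 2 nodes {C, Y}, right has 6 {W, T, N, K, G, X}.
    Root C: left subtree has 0 nodes { }, right has 1 {Y}.
    Root K: left subtree has 3 nodes {W, T, N}, right has 2 {G, X}.
      Root N: left subtree has 2 nodes {W, T}, right has 0 { }.
        Root T: left subtree has 1 node {W}, right has 0 { }.
      Root X: left subtree has 1 node {G}, right has 0 { }.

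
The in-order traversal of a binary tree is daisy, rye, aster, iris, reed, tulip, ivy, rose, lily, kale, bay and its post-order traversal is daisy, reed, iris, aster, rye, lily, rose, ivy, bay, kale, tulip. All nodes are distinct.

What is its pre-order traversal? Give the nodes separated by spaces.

tulip rye daisy aster iris reed kale ivy rose lily bay

The last element of post-order is the root; it splits in-order into left and right subtrees.
Root tulip: left subtree has 5 nodes {daisy, rye, aster, iris, reed}, right has 5 {ivy, rose, lily, kale, bay}.
  Root rye: left subtree has 1 node {daisy}, right has 3 {aster, iris, reed}.
    Root aster: left subtree has 0 nodes { }, right has 2 {iris, reed}.
      Root iris: left subtree has 0 nodes { }, right has 1 {reed}.
  Root kale: left subtree has 3 nodes {ivy, rose, lily}, right has 1 {bay}.
    Root ivy: left subtree has 0 nodes { }, right has 2 {rose, lily}.
      Root rose: left subtree has 0 nodes { }, right has 1 {lily}.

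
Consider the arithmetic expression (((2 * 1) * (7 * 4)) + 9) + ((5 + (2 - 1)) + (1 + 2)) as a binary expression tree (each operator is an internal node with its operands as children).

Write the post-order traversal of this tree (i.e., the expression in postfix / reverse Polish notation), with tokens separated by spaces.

Post-order on an expression tree gives postfix notation: for each operator, emit left operand, right operand, then the operator.

2 1 * 7 4 * * 9 + 5 2 1 - + 1 2 + + +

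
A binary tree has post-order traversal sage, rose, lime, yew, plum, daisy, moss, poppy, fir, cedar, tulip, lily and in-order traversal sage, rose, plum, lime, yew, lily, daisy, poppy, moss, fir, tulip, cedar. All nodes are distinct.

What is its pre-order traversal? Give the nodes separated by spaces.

The last element of post-order is the root; it splits in-order into left and right subtrees.
Root lily: left subtree has 5 nodes {sage, rose, plum, lime, yew}, right has 6 {daisy, poppy, moss, fir, tulip, cedar}.
  Root plum: left subtree has 2 nodes {sage, rose}, right has 2 {lime, yew}.
    Root rose: left subtree has 1 node {sage}, right has 0 { }.
    Root yew: left subtree has 1 node {lime}, right has 0 { }.
  Root tulip: left subtree has 4 nodes {daisy, poppy, moss, fir}, right has 1 {cedar}.
    Root fir: left subtree has 3 nodes {daisy, poppy, moss}, right has 0 { }.
      Root poppy: left subtree has 1 node {daisy}, right has 1 {moss}.

lily plum rose sage yew lime tulip fir poppy daisy moss cedar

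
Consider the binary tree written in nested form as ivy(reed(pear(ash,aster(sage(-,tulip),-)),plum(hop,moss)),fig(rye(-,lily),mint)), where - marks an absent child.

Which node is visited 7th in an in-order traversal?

In-order visits the left subtree, then the node, then the right subtree.
At ivy: go left to reed.
  At reed: go left to pear.
    At pear: go left to ash.
      ash is a leaf — visit ash.
    Visit pear.
    At pear: go right to aster.
      At aster: go left to sage.
        At sage: no left child.
        Visit sage.
        At sage: go right to tulip.
          tulip is a leaf — visit tulip.
      Visit aster.
      At aster: no right child.
  Visit reed.
  At reed: go right to plum.
    At plum: go left to hop.
      hop is a leaf — visit hop.
    Visit plum.
    At plum: go right to moss.
      moss is a leaf — visit moss.
Visit ivy.
At ivy: go right to fig.
  At fig: go left to rye.
    At rye: no left child.
    Visit rye.
    At rye: go right to lily.
      lily is a leaf — visit lily.
  Visit fig.
  At fig: go right to mint.
    mint is a leaf — visit mint.
Full in-order sequence: ash, pear, sage, tulip, aster, reed, hop, plum, moss, ivy, rye, lily, fig, mint.

hop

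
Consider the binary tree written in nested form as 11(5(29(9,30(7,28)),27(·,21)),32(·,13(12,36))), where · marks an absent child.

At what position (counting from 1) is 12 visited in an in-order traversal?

In-order visits the left subtree, then the node, then the right subtree.
At 11: go left to 5.
  At 5: go left to 29.
    At 29: go left to 9.
      9 is a leaf — visit 9.
    Visit 29.
    At 29: go right to 30.
      At 30: go left to 7.
        7 is a leaf — visit 7.
      Visit 30.
      At 30: go right to 28.
        28 is a leaf — visit 28.
  Visit 5.
  At 5: go right to 27.
    At 27: no left child.
    Visit 27.
    At 27: go right to 21.
      21 is a leaf — visit 21.
Visit 11.
At 11: go right to 32.
  At 32: no left child.
  Visit 32.
  At 32: go right to 13.
    At 13: go left to 12.
      12 is a leaf — visit 12.
    Visit 13.
    At 13: go right to 36.
      36 is a leaf — visit 36.
Full in-order sequence: 9, 29, 7, 30, 28, 5, 27, 21, 11, 32, 12, 13, 36.

11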